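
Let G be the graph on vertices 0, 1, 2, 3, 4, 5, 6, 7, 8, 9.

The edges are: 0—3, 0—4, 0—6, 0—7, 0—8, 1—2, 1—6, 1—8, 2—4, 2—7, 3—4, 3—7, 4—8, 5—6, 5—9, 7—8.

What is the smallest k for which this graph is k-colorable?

3

0, 4, 8 are mutually adjacent, so at least 3 colors are needed.
A valid assignment using 3 colors: 0=a, 1=a, 2=b, 3=b, 4=c, 5=a, 6=b, 7=c, 8=b, 9=b. Every edge joins two different colors.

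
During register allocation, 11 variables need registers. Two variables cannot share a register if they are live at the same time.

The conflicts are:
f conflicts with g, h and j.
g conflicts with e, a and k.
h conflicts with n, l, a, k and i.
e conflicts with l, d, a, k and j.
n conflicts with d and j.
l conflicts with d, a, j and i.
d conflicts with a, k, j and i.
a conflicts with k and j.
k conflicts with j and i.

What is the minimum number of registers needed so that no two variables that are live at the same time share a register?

5

e, d, a, k, j pairwise conflict, so at least 5 registers are needed.
5 registers suffice: register 1 → {f, n, l, k}; register 2 → {g, h, d}; register 3 → {a, i}; register 4 → {j}; register 5 → {e}. Each listed conflict is separated.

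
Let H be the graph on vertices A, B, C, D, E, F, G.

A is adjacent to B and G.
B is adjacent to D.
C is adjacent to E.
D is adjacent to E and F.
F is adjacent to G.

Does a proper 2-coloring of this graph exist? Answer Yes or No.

No

The cycle G-F-D-B-A-G has odd length 5, so it cannot be 2-colored; at least 3 colors are needed.
So 2 colors are not enough.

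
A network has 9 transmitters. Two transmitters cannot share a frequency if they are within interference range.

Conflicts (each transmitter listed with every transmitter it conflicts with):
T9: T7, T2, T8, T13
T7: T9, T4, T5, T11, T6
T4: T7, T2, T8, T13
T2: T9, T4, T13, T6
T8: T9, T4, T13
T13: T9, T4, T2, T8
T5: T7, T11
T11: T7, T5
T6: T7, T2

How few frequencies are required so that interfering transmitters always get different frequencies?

T9, T8, T13 all conflict with each other, so at least 3 frequencies are needed.
A valid assignment using 3 frequencies: T9=2, T7=1, T4=2, T2=3, T8=3, T13=1, T5=2, T11=3, T6=2. Each listed conflict is separated.

3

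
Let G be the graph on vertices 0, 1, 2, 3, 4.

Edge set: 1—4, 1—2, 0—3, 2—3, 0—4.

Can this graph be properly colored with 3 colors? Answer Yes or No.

Yes

The chromatic number is 3. The cycle 2-1-4-0-3-2 has odd length 5, so it cannot be 2-colored; at least 3 colors are needed.
3 colors suffice: 0=c, 1=b, 2=a, 3=b, 4=a.
That is already a proper 3-coloring.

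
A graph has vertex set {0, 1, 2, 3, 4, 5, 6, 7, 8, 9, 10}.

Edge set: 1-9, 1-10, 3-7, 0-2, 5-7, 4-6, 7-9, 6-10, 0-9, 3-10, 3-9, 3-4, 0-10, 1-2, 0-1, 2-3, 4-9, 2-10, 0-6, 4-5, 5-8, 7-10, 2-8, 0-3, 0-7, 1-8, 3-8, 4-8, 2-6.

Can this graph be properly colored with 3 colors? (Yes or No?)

0, 3, 7, 9 form a clique, so at least 4 colors are needed.
So 3 colors are not enough.

No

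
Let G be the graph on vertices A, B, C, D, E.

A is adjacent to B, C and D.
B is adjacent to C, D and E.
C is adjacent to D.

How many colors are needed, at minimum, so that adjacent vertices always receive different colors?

4

A, B, C, D are pairwise adjacent (a clique of size 4), so at least 4 colors are needed.
One proper 4-coloring: A=3, B=1, C=2, D=4, E=2. Each edge has distinct colors on its endpoints.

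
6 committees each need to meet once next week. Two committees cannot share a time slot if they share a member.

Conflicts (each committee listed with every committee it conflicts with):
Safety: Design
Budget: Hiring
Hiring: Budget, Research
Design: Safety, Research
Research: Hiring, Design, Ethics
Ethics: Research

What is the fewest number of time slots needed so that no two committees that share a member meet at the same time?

Design and Research conflict, so at least 2 time slots are needed.
2 time slots suffice: Safety=1, Budget=1, Hiring=2, Design=2, Research=1, Ethics=2. Every pair that conflicts lands in different time slots.

2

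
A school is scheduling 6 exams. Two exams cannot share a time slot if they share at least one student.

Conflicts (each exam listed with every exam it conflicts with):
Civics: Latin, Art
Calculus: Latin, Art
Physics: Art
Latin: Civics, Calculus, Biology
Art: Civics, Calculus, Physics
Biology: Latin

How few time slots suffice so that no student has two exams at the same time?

2

Calculus and Latin conflict, so at least 2 time slots are needed.
2 time slots suffice: time slot 1 → {Latin, Art}; time slot 2 → {Civics, Calculus, Physics, Biology}. No two conflicting exams share a time slot.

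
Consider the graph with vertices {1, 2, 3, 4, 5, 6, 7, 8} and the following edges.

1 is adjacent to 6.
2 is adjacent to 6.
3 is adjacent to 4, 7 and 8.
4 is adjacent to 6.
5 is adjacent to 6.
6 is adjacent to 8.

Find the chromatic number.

2

3 and 4 are adjacent, so at least 2 colors are needed.
2 colors suffice: color a → {3, 6}; color b → {1, 2, 4, 5, 7, 8}. Each edge has distinct colors on its endpoints.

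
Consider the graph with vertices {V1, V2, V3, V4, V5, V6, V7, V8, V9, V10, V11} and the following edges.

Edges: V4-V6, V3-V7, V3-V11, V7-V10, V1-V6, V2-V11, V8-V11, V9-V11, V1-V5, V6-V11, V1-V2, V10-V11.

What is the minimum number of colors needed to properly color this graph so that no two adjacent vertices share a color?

V4 and V6 are adjacent, so at least 2 colors are needed.
2 colors suffice: color 1 → {V1, V4, V7, V11}; color 2 → {V2, V3, V5, V6, V8, V9, V10}. Each edge has distinct colors on its endpoints.

2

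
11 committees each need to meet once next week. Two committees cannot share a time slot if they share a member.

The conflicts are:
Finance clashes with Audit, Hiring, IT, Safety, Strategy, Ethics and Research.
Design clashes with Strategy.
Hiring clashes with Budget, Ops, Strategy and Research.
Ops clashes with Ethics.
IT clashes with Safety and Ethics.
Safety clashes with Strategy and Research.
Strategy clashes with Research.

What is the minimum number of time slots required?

4

Finance, Safety, Strategy, Research pairwise conflict, so at least 4 time slots are needed.
4 time slots suffice: time slot 1 → {Finance, Design, Budget, Ops}; time slot 2 → {Audit, Hiring, Safety, Ethics}; time slot 3 → {IT, Strategy}; time slot 4 → {Research}. Every pair that conflicts lands in different time slots.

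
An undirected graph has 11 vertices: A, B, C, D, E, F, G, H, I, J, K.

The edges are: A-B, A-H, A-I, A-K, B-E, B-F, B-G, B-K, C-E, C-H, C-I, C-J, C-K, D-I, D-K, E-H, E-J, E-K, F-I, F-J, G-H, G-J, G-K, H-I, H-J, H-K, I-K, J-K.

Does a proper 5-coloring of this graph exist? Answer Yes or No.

Yes

The chromatic number is 5. C, E, H, J, K form a clique, so at least 5 colors are needed.
5 colors suffice: A=4, B=2, C=4, D=2, E=5, F=1, G=4, H=2, I=3, J=3, K=1.
That is already a proper 5-coloring.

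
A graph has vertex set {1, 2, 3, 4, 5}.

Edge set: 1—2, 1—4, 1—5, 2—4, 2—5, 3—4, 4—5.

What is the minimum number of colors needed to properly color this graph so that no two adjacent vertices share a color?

4

1, 2, 4, 5 are mutually adjacent (a clique of size 4), so at least 4 colors are needed.
4 colors suffice: 1=green, 2=blue, 3=blue, 4=red, 5=yellow. Every edge joins two different colors.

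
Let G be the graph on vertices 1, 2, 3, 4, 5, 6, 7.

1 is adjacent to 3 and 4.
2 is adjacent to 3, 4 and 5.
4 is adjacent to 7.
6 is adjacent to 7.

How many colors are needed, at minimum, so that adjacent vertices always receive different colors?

1 and 4 are adjacent, so at least 2 colors are needed.
2 colors suffice: color a → {3, 4, 5, 6}; color b → {1, 2, 7}. No two adjacent vertices share a color.

2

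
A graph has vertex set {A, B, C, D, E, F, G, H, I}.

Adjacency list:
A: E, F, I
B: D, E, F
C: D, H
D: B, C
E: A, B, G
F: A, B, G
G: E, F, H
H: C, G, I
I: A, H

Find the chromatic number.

The cycle H-G-E-A-I-H has odd length 5, so it cannot be 2-colored; at least 3 colors are needed.
3 colors suffice: color red → {D, E, F, H}; color blue → {A, B, C, G}; color green → {I}. Each edge has distinct colors on its endpoints.

3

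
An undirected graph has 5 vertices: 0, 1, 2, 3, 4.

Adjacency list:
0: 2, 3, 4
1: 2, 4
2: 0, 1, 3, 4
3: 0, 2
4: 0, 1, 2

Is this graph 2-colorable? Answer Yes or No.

1, 2, 4 are pairwise adjacent, so at least 3 colors are needed.
So 2 colors are not enough.

No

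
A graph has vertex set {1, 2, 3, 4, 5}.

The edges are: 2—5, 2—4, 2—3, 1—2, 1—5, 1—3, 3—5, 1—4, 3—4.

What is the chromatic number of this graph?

1, 2, 3, 5 form a clique, so at least 4 colors are needed.
4 colors suffice: 1=c, 2=b, 3=a, 4=d, 5=d. Every edge joins two different colors.

4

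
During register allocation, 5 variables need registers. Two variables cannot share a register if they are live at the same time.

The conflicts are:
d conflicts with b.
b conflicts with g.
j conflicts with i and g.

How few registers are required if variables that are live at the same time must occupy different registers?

2

j and g conflict, so at least 2 registers are needed.
2 registers suffice: register 1 → {d, i, g}; register 2 → {b, j}. Every pair that conflicts lands in different registers.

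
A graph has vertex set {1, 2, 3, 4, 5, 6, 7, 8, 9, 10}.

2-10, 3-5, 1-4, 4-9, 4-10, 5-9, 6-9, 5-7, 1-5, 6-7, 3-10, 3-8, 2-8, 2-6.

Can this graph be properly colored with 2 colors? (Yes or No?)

No

The cycle 5-3-10-4-9-5 has odd length 5, so it cannot be 2-colored; at least 3 colors are needed.
So 2 colors are not enough.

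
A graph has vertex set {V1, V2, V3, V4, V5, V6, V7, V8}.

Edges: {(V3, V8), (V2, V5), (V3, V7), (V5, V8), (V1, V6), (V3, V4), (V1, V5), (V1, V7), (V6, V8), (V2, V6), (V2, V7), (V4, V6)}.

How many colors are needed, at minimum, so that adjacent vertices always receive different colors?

The cycle V6-V2-V7-V3-V4-V6 has odd length 5, so it cannot be 2-colored; at least 3 colors are needed.
3 colors suffice: color 1 → {V5, V6, V7}; color 2 → {V1, V2, V3}; color 3 → {V4, V8}. No two adjacent vertices share a color.

3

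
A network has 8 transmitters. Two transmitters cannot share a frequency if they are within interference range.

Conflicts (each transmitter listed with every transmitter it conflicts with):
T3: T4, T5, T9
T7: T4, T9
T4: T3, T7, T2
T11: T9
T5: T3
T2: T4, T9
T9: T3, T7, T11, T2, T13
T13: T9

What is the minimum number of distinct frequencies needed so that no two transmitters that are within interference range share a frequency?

T11 and T9 conflict, so at least 2 frequencies are needed.
Using 2 frequencies: T3=2, T7=2, T4=1, T11=2, T5=1, T2=2, T9=1, T13=2. Every pair that conflicts lands in different frequencies.

2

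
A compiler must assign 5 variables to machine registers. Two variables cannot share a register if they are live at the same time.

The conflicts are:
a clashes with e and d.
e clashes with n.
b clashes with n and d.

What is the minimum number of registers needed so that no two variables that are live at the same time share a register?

The cycle e-n-b-d-a-e has odd length 5, so it cannot be 2-colored; at least 3 registers are needed.
Using 3 registers: a=3, e=1, b=1, n=2, d=2. Every pair that conflicts lands in different registers.

3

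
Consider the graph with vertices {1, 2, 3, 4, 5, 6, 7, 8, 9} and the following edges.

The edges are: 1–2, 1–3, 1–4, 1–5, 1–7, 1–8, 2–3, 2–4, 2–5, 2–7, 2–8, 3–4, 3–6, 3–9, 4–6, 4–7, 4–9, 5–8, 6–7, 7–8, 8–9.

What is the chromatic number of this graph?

1, 2, 3, 4 are mutually adjacent (a clique of size 4), so at least 4 colors are needed.
4 colors suffice: color red → {2, 6, 9}; color blue → {1}; color green → {4, 8}; color yellow → {3, 5, 7}. Every edge joins two different colors.

4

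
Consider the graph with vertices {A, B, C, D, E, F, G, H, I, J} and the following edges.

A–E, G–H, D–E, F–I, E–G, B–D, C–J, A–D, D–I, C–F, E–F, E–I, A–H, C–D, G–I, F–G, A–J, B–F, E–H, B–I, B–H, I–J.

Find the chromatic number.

4

E, F, G, I are mutually adjacent (a clique of size 4), so at least 4 colors are needed.
One proper 4-coloring: A=1, B=2, C=1, D=3, E=2, F=3, G=4, H=3, I=1, J=2. Every edge joins two different colors.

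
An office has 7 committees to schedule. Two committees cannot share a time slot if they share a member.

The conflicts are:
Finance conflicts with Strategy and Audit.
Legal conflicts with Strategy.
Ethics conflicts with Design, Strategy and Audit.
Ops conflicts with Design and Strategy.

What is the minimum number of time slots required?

2

Ethics and Design conflict, so at least 2 time slots are needed.
2 time slots suffice: Finance=2, Legal=2, Ethics=2, Ops=2, Design=1, Strategy=1, Audit=1. Every pair that conflicts lands in different time slots.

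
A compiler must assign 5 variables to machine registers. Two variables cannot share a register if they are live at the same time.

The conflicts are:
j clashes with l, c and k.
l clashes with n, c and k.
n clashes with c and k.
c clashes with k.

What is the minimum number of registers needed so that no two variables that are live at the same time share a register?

4

j, l, c, k pairwise conflict, so at least 4 registers are needed.
A valid assignment using 4 registers: j=4, l=3, n=4, c=2, k=1. No two conflicting variables share a register.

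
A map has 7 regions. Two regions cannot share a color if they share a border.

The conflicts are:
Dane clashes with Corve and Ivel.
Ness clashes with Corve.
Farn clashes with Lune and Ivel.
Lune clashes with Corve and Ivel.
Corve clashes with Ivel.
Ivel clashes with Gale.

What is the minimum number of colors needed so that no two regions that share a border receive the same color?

3

Dane, Corve, Ivel all conflict with each other, so at least 3 colors are needed.
3 colors suffice: color 1 → {Ness, Ivel}; color 2 → {Farn, Corve, Gale}; color 3 → {Dane, Lune}. Every pair that conflicts lands in different colors.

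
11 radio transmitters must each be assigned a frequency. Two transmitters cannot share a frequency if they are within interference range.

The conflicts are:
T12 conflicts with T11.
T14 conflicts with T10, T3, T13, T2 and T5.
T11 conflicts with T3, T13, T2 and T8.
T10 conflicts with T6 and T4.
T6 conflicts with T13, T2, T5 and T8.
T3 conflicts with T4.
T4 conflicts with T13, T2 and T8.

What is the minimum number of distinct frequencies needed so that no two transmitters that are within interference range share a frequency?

T11 and T2 conflict, so at least 2 frequencies are needed.
Using 2 frequencies: T12=2, T14=1, T11=1, T10=2, T6=1, T3=2, T4=1, T13=2, T2=2, T5=2, T8=2. Each listed conflict is separated.

2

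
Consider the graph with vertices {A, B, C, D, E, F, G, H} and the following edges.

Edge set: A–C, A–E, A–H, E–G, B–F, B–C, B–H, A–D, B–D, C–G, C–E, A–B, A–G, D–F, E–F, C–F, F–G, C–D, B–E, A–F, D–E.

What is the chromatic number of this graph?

6

A, B, C, D, E, F form a clique, so at least 6 colors are needed.
One proper 6-coloring: A=1, B=3, C=5, D=6, E=4, F=2, G=3, H=2. Every edge joins two different colors.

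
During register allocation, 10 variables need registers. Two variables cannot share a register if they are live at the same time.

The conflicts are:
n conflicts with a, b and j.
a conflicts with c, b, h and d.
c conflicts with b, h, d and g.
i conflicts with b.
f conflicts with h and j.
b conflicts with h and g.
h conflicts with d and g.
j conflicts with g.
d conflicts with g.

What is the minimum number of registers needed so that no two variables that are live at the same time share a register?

4

c, h, d, g are mutually in conflict, so at least 4 registers are needed.
4 registers suffice: register 1 → {n, i, h}; register 2 → {b, j, d}; register 3 → {a, f, g}; register 4 → {c}. No two conflicting variables share a register.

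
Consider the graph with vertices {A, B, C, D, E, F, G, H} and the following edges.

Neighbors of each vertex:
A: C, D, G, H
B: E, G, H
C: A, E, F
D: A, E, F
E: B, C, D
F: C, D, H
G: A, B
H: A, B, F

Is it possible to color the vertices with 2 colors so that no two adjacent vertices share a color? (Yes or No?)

No

The cycle B-H-F-D-E-B has odd length 5, so it cannot be 2-colored; at least 3 colors are needed.
So 2 colors are not enough.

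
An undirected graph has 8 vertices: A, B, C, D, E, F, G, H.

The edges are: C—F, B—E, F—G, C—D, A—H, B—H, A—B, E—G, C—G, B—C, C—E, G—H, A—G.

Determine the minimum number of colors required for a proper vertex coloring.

B, C, E form a triangle, so at least 3 colors are needed.
One proper 3-coloring: A=blue, B=red, C=blue, D=red, E=green, F=green, G=red, H=green. Every edge joins two different colors.

3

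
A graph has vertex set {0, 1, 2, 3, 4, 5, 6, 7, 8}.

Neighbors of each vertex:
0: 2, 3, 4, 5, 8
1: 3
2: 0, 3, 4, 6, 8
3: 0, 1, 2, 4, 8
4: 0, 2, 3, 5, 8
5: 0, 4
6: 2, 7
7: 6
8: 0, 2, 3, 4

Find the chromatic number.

0, 2, 3, 4, 8 are pairwise adjacent (a clique of size 5), so at least 5 colors are needed.
5 colors suffice: color a → {1, 2, 5, 7}; color b → {4, 6}; color c → {0}; color d → {3}; color e → {8}. Each edge has distinct colors on its endpoints.

5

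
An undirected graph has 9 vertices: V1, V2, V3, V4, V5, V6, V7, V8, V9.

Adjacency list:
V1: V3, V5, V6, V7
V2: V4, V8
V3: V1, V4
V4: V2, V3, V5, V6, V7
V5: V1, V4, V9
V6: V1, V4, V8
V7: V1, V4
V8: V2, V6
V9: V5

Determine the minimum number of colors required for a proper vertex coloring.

2

V3 and V4 are adjacent, so at least 2 colors are needed.
2 colors suffice: V1=1, V2=2, V3=2, V4=1, V5=2, V6=2, V7=2, V8=1, V9=1. Every edge joins two different colors.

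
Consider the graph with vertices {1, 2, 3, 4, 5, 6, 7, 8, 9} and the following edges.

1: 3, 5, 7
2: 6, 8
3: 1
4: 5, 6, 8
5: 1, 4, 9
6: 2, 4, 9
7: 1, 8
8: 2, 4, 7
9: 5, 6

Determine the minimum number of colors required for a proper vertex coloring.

The cycle 5-1-7-8-4-5 has odd length 5, so it cannot be 2-colored; at least 3 colors are needed.
3 colors suffice: color red → {1, 6, 8}; color blue → {2, 3, 4, 7, 9}; color green → {5}. Every edge joins two different colors.

3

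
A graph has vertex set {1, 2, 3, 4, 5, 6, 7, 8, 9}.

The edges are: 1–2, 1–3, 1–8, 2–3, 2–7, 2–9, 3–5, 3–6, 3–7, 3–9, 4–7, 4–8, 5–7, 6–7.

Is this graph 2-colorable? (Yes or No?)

No

1, 2, 3 form a triangle, so at least 3 colors are needed.
So 2 colors are not enough.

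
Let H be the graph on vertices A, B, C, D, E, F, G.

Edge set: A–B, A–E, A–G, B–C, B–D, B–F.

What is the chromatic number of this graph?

2

B and F are adjacent, so at least 2 colors are needed.
2 colors suffice: color 1 → {B, E, G}; color 2 → {A, C, D, F}. No two adjacent vertices share a color.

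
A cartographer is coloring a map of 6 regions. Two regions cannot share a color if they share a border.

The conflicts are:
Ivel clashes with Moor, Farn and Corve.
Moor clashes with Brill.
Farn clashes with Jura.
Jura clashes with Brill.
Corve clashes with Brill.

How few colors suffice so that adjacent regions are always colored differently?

The cycle Ivel-Corve-Brill-Jura-Farn-Ivel has odd length 5, so it cannot be 2-colored; at least 3 colors are needed.
One proper 3-coloring: Ivel=1, Moor=2, Farn=2, Jura=3, Corve=2, Brill=1. Each listed conflict is separated.

3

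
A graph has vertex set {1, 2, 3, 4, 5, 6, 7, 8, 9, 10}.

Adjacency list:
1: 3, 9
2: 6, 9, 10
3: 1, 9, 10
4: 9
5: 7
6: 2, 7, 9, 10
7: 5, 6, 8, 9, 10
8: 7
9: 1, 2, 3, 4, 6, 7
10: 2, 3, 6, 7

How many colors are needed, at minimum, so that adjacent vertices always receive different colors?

6, 7, 10 are pairwise adjacent, so at least 3 colors are needed.
3 colors suffice: 1=c, 2=b, 3=b, 4=b, 5=a, 6=c, 7=b, 8=a, 9=a, 10=a. Every edge joins two different colors.

3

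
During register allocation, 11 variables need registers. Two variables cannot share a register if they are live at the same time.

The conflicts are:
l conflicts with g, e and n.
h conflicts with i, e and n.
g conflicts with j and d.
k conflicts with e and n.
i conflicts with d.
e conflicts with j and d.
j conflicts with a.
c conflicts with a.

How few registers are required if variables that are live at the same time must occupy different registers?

j and a conflict, so at least 2 registers are needed.
2 registers suffice: register 1 → {g, i, e, a, n}; register 2 → {l, h, k, j, d, c}. No two conflicting variables share a register.

2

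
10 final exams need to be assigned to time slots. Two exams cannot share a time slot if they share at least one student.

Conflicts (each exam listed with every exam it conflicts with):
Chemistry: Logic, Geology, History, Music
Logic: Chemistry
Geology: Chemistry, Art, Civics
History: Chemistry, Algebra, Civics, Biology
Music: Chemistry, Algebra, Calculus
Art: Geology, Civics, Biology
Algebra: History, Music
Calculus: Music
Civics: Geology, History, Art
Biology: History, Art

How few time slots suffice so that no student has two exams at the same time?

Geology, Art, Civics all conflict with each other, so at least 3 time slots are needed.
A valid assignment using 3 time slots: Chemistry=2, Logic=1, Geology=3, History=1, Music=1, Art=1, Algebra=2, Calculus=2, Civics=2, Biology=2. Every pair that conflicts lands in different time slots.

3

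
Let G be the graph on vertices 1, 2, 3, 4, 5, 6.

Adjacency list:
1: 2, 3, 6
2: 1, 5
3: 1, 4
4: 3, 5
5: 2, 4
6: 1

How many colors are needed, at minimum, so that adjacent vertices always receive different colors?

The cycle 3-1-2-5-4-3 has odd length 5, so it cannot be 2-colored; at least 3 colors are needed.
3 colors suffice: color red → {1, 4}; color blue → {2, 3, 6}; color green → {5}. No two adjacent vertices share a color.

3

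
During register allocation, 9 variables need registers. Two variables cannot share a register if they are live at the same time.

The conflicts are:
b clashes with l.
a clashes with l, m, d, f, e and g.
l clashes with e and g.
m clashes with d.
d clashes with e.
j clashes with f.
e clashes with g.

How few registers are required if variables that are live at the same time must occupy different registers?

4

a, l, e, g are mutually in conflict, so at least 4 registers are needed.
Using 4 registers: b=1, a=1, l=2, m=3, d=2, j=1, f=2, e=3, g=4. No two conflicting variables share a register.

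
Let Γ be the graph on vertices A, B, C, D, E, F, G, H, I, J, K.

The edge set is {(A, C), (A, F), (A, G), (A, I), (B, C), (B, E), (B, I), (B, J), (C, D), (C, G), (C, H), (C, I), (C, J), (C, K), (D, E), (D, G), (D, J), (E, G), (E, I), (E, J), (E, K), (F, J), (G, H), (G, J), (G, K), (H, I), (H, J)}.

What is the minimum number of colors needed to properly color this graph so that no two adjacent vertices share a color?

4

C, G, H, J are pairwise adjacent (a clique of size 4), so at least 4 colors are needed.
4 colors suffice: color red → {C, E, F}; color blue → {G, I}; color green → {A, J, K}; color yellow → {B, D, H}. Every edge joins two different colors.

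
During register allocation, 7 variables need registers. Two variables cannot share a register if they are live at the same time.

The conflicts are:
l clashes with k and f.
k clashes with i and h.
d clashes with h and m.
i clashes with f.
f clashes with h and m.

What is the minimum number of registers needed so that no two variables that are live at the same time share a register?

f and m conflict, so at least 2 registers are needed.
2 registers suffice: l=2, k=1, d=1, i=2, f=1, h=2, m=2. Each listed conflict is separated.

2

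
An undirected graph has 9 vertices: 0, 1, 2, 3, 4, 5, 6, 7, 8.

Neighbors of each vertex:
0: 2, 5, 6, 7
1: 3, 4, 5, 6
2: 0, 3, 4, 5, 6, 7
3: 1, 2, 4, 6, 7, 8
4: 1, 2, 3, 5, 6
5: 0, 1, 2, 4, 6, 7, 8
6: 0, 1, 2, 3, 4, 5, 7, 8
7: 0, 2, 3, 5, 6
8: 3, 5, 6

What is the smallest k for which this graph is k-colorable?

5

0, 2, 5, 6, 7 are pairwise adjacent (a clique of size 5), so at least 5 colors are needed.
5 colors suffice: color red → {6}; color blue → {3, 5}; color green → {1, 2, 8}; color yellow → {4, 7}; color purple → {0}. Each edge has distinct colors on its endpoints.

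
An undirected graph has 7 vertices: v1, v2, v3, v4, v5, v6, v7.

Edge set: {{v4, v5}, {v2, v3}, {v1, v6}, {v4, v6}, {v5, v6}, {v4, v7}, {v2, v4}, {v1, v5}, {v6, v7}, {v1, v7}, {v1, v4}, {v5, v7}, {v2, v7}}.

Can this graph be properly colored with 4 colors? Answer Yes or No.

No

v1, v4, v5, v6, v7 are pairwise adjacent (a clique of size 5), so at least 5 colors are needed.
So 4 colors are not enough.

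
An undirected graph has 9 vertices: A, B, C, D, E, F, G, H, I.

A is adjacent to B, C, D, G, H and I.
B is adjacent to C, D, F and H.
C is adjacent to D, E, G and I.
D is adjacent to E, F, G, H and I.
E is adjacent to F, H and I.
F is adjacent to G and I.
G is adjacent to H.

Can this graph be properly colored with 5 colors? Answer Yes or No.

The chromatic number is 4. C, D, E, I are pairwise adjacent (a clique of size 4), so at least 4 colors are needed.
4 colors suffice: A=2, B=4, C=3, D=1, E=2, F=3, G=4, H=3, I=4.
Since 5 ≥ 4, a proper 5-coloring certainly exists.

Yes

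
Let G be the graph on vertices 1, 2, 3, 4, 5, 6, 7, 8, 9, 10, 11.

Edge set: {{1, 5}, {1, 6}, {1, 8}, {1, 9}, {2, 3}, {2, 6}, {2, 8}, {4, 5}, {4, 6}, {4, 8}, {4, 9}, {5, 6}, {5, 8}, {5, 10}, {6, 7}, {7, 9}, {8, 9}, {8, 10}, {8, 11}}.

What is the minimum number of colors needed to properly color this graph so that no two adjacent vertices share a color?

1, 5, 6 form a triangle, so at least 3 colors are needed.
3 colors suffice: 1=green, 2=blue, 3=red, 4=green, 5=blue, 6=red, 7=green, 8=red, 9=blue, 10=green, 11=blue. No two adjacent vertices share a color.

3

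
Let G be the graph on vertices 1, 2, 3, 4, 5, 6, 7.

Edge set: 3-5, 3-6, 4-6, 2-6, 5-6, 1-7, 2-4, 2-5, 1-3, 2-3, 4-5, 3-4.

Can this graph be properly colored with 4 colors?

No

2, 3, 4, 5, 6 form a clique, so at least 5 colors are needed.
So 4 colors are not enough.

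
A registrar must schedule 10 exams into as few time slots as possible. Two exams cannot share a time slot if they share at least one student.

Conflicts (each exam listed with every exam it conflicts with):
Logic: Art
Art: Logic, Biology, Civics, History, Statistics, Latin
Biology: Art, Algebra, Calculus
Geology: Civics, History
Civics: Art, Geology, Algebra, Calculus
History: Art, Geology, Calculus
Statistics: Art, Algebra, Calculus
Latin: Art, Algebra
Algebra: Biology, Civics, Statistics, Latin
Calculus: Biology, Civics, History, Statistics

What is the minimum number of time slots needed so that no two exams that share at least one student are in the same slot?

2

Civics and Calculus conflict, so at least 2 time slots are needed.
A valid assignment using 2 time slots: Logic=2, Art=1, Biology=2, Geology=1, Civics=2, History=2, Statistics=2, Latin=2, Algebra=1, Calculus=1. No two conflicting exams share a time slot.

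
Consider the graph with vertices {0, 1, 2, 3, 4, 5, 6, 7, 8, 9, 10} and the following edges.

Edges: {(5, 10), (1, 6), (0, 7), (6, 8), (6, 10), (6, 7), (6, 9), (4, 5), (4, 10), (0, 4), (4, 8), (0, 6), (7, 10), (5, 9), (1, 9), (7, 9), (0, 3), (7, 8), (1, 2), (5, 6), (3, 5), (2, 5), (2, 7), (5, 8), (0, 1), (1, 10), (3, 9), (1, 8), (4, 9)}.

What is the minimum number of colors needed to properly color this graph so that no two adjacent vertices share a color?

3

3, 5, 9 are pairwise adjacent, so at least 3 colors are needed.
3 colors suffice: color a → {1, 5, 7}; color b → {2, 3, 4, 6}; color c → {0, 8, 9, 10}. No two adjacent vertices share a color.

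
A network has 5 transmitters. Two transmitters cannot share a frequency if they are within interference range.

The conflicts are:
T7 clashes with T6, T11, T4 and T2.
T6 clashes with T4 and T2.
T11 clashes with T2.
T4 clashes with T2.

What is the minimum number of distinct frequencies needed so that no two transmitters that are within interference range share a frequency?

4

T7, T6, T4, T2 are mutually in conflict, so at least 4 frequencies are needed.
4 frequencies suffice: T7=1, T6=4, T11=3, T4=3, T2=2. No two conflicting transmitters share a frequency.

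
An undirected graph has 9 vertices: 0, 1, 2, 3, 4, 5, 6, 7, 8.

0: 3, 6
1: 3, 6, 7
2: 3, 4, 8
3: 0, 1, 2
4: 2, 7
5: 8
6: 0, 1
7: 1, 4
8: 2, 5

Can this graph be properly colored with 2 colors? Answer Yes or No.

The cycle 1-3-2-4-7-1 has odd length 5, so it cannot be 2-colored; at least 3 colors are needed.
So 2 colors are not enough.

No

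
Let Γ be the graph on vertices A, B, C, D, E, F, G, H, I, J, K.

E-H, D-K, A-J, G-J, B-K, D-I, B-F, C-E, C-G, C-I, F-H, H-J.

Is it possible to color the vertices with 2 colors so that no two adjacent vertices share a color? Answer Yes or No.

The cycle E-C-G-J-H-E has odd length 5, so it cannot be 2-colored; at least 3 colors are needed.
So 2 colors are not enough.

No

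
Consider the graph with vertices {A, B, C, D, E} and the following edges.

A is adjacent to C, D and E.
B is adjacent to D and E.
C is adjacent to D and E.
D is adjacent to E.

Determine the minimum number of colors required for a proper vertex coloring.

4

A, C, D, E form a clique, so at least 4 colors are needed.
4 colors suffice: color 1 → {E}; color 2 → {D}; color 3 → {B, C}; color 4 → {A}. Each edge has distinct colors on its endpoints.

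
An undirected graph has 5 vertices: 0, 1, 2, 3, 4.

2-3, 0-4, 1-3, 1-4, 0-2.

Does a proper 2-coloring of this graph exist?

The cycle 3-2-0-4-1-3 has odd length 5, so it cannot be 2-colored; at least 3 colors are needed.
So 2 colors are not enough.

No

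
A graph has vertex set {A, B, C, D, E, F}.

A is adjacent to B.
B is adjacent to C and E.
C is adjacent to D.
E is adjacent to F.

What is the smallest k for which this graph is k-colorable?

2

A and B are adjacent, so at least 2 colors are needed.
2 colors suffice: color 1 → {B, D, F}; color 2 → {A, C, E}. Each edge has distinct colors on its endpoints.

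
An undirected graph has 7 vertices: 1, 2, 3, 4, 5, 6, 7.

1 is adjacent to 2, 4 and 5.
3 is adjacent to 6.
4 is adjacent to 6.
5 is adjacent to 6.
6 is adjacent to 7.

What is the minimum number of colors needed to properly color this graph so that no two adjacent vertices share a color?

1 and 2 are adjacent, so at least 2 colors are needed.
2 colors suffice: color red → {1, 6}; color blue → {2, 3, 4, 5, 7}. Each edge has distinct colors on its endpoints.

2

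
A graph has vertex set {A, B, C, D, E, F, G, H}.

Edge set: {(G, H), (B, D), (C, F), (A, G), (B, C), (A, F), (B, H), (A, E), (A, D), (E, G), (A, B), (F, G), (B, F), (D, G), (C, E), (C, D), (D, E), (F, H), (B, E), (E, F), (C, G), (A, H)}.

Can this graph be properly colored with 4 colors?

The chromatic number is 4. C, E, F, G are pairwise adjacent (a clique of size 4), so at least 4 colors are needed.
4 colors suffice: A=4, B=3, C=4, D=1, E=2, F=1, G=3, H=2.
That is already a proper 4-coloring.

Yes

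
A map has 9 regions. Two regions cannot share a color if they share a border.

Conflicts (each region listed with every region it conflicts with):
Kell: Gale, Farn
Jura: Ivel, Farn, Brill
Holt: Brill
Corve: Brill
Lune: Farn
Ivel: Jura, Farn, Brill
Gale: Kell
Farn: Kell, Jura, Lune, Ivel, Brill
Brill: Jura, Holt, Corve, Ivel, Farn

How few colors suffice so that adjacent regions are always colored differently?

4

Jura, Ivel, Farn, Brill pairwise conflict, so at least 4 colors are needed.
One proper 4-coloring: Kell=2, Jura=4, Holt=1, Corve=1, Lune=2, Ivel=3, Gale=1, Farn=1, Brill=2. Each listed conflict is separated.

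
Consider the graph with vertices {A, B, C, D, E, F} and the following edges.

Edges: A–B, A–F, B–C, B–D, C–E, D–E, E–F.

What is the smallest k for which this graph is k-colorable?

3

The cycle B-C-E-F-A-B has odd length 5, so it cannot be 2-colored; at least 3 colors are needed.
A valid assignment using 3 colors: A=3, B=1, C=2, D=2, E=1, F=2. Each edge has distinct colors on its endpoints.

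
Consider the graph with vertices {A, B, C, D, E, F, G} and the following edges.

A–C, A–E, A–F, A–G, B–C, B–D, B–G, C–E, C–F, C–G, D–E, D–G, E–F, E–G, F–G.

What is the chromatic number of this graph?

5

A, C, E, F, G form a clique, so at least 5 colors are needed.
5 colors suffice: color 1 → {G}; color 2 → {B, E}; color 3 → {C, D}; color 4 → {A}; color 5 → {F}. No two adjacent vertices share a color.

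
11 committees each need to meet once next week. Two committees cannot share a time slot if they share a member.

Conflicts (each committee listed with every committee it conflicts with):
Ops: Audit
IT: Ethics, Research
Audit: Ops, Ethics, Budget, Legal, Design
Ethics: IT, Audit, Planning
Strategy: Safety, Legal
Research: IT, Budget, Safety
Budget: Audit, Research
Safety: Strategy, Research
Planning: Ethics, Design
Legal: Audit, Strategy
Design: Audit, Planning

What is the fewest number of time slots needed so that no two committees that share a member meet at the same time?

The cycle Audit-Budget-Research-IT-Ethics-Audit has odd length 5, so it cannot be 2-colored; at least 3 time slots are needed.
3 time slots suffice: time slot 1 → {Audit, Strategy, Research, Planning}; time slot 2 → {Ops, Ethics, Budget, Safety, Legal, Design}; time slot 3 → {IT}. Every pair that conflicts lands in different time slots.

3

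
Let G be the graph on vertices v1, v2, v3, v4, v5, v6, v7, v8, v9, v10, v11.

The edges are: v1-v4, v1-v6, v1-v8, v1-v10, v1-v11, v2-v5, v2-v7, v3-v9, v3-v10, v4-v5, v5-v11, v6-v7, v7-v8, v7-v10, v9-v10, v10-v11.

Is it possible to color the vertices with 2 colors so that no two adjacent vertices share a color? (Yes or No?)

v3, v9, v10 are mutually adjacent, so at least 3 colors are needed.
So 2 colors are not enough.

No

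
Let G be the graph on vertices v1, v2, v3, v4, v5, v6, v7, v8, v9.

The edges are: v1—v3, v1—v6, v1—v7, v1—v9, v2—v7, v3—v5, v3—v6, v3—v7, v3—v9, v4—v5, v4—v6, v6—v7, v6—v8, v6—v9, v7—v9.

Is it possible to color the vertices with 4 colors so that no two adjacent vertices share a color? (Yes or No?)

No

v1, v3, v6, v7, v9 are mutually adjacent (a clique of size 5), so at least 5 colors are needed.
So 4 colors are not enough.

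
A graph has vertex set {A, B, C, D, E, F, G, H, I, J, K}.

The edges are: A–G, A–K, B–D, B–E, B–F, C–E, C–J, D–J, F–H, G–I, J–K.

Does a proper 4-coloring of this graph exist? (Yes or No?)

Yes

The chromatic number is 3. The cycle E-C-J-D-B-E has odd length 5, so it cannot be 2-colored; at least 3 colors are needed.
A valid assignment using 3 colors: A=3, B=1, C=2, D=2, E=3, F=2, G=1, H=1, I=2, J=1, K=2.
Since 4 ≥ 3, a proper 4-coloring certainly exists.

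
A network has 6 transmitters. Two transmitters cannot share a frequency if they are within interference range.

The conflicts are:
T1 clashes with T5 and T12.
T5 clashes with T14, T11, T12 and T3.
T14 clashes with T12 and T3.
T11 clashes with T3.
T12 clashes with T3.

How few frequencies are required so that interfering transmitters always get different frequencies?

4

T5, T14, T12, T3 all conflict with each other, so at least 4 frequencies are needed.
4 frequencies suffice: T1=2, T5=1, T14=4, T11=3, T12=3, T3=2. No two conflicting transmitters share a frequency.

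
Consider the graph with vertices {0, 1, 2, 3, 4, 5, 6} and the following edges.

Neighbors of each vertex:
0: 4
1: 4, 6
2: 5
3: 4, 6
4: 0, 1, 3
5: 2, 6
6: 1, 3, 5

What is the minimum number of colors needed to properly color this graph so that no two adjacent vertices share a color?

1 and 4 are adjacent, so at least 2 colors are needed.
A valid assignment using 2 colors: 0=blue, 1=blue, 2=red, 3=blue, 4=red, 5=blue, 6=red. No two adjacent vertices share a color.

2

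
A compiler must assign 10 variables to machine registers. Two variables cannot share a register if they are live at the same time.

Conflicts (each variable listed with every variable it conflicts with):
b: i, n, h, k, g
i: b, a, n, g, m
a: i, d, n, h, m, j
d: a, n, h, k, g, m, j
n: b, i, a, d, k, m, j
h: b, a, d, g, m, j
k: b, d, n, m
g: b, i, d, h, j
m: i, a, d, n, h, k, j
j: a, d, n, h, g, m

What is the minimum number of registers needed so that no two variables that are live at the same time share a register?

5

a, d, h, m, j are mutually in conflict, so at least 5 registers are needed.
A valid assignment using 5 registers: b=1, i=2, a=5, d=2, n=3, h=3, k=4, g=5, m=1, j=4. Each listed conflict is separated.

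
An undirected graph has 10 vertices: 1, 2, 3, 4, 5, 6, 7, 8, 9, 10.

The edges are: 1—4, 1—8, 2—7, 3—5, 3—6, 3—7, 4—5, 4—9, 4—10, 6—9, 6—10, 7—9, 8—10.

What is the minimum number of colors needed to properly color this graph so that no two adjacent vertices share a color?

3

The cycle 4-10-6-3-5-4 has odd length 5, so it cannot be 2-colored; at least 3 colors are needed.
One proper 3-coloring: 1=b, 2=b, 3=b, 4=a, 5=c, 6=a, 7=a, 8=a, 9=b, 10=b. No two adjacent vertices share a color.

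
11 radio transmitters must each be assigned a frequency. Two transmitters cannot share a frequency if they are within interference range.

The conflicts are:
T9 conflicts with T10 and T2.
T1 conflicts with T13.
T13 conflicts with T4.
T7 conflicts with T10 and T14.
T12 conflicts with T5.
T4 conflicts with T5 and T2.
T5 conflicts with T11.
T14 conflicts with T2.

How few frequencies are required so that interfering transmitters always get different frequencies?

The cycle T7-T14-T2-T9-T10-T7 has odd length 5, so it cannot be 2-colored; at least 3 frequencies are needed.
3 frequencies suffice: frequency 1 → {T13, T7, T5, T2}; frequency 2 → {T9, T1, T12, T4, T14, T11}; frequency 3 → {T10}. No two conflicting transmitters share a frequency.

3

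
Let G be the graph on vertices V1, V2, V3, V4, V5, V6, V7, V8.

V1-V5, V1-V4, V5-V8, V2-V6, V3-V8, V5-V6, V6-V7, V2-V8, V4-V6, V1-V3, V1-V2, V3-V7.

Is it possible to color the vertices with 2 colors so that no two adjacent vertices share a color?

The cycle V3-V1-V4-V6-V7-V3 has odd length 5, so it cannot be 2-colored; at least 3 colors are needed.
So 2 colors are not enough.

No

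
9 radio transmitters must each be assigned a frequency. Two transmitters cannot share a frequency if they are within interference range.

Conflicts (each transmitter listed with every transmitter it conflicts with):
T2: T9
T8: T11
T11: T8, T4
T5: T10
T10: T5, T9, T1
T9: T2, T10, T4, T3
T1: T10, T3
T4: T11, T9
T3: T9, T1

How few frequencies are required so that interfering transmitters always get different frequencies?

2

T5 and T10 conflict, so at least 2 frequencies are needed.
A valid assignment using 2 frequencies: T2=2, T8=2, T11=1, T5=1, T10=2, T9=1, T1=1, T4=2, T3=2. Every pair that conflicts lands in different frequencies.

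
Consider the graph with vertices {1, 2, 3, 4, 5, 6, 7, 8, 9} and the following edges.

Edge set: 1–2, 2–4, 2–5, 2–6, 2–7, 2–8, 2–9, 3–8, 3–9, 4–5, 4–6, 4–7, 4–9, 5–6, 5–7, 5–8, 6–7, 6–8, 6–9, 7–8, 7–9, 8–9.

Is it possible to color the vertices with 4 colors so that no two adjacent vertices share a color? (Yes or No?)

2, 4, 6, 7, 9 form a clique, so at least 5 colors are needed.
So 4 colors are not enough.

No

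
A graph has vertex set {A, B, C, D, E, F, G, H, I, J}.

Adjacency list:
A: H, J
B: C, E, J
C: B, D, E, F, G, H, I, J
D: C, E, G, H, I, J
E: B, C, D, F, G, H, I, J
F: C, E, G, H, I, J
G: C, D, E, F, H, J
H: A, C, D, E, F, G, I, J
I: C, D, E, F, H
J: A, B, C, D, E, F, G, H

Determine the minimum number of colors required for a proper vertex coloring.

C, D, E, G, H, J are pairwise adjacent (a clique of size 6), so at least 6 colors are needed.
6 colors suffice: A=2, B=1, C=3, D=5, E=2, F=5, G=6, H=1, I=4, J=4. Each edge has distinct colors on its endpoints.

6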